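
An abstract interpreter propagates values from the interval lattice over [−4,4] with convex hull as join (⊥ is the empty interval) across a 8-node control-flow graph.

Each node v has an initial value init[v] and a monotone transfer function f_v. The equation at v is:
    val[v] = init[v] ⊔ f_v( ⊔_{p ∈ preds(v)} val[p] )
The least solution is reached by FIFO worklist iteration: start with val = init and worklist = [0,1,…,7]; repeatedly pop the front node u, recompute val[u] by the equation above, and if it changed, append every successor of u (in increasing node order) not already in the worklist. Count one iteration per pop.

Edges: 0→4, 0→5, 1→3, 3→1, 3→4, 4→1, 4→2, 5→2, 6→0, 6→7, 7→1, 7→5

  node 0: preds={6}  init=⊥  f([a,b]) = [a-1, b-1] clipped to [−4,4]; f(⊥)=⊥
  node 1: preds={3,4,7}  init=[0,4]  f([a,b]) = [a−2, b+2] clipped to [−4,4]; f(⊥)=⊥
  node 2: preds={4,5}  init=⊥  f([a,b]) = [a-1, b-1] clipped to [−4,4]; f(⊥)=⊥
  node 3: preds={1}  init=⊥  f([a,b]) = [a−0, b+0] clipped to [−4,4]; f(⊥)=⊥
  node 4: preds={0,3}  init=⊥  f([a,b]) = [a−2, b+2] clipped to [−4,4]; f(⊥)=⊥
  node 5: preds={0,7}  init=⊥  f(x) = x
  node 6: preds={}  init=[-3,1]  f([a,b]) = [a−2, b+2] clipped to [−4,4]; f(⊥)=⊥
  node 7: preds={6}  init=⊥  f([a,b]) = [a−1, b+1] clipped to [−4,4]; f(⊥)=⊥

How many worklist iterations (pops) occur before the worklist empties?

Trace (15 dequeues):
  [1] u=0 | in [-3,1] | out [-4,0] | prev ⊥ | push {}
  [2] u=1 | in ⊥ | out [0,4] | ==
  [3] u=2 | in ⊥ | out ⊥ | ==
  [4] u=3 | in [0,4] | out [0,4] | prev ⊥ | push {1}
  [5] u=4 | in [-4,4] | out [-4,4] | prev ⊥ | push {2}
  [6] u=5 | in [-4,0] | out [-4,0] | prev ⊥ | push {}
  [7] u=6 | in ⊥ | out [-3,1] | ==
  [8] u=7 | in [-3,1] | out [-4,2] | prev ⊥ | push {5}
  [9] u=1 | in [-4,4] | out [-4,4] | prev [0,4] | push {3}
  [10] u=2 | in [-4,4] | out [-4,3] | prev ⊥ | push {}
  [11] u=5 | in [-4,2] | out [-4,2] | prev [-4,0] | push {2}
  [12] u=3 | in [-4,4] | out [-4,4] | prev [0,4] | push {1,4}
  [13] u=2 | in [-4,4] | out [-4,3] | ==
  [14] u=1 | in [-4,4] | out [-4,4] | ==
  [15] u=4 | in [-4,4] | out [-4,4] | ==

Converged values:
  [0] [-4,0]
  [1] [-4,4]
  [2] [-4,3]
  [3] [-4,4]
  [4] [-4,4]
  [5] [-4,2]
  [6] [-3,1]
  [7] [-4,2]

15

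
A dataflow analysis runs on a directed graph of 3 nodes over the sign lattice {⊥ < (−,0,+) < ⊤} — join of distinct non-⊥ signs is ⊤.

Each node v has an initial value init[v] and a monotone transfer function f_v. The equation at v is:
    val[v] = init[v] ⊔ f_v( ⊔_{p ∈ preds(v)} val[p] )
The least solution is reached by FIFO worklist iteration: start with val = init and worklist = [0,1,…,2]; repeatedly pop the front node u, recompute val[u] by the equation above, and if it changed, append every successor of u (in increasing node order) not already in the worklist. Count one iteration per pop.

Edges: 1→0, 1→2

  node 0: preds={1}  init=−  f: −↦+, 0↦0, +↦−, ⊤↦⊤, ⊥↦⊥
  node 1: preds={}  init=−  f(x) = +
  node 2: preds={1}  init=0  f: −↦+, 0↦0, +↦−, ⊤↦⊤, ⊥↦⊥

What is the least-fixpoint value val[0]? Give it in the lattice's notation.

Worklist (4 pops):
  #1 pop 0: in=− → ⊤ (was −); enqueue []
  #2 pop 1: in=⊥ → ⊤ (was −); enqueue [0]
  #3 pop 2: in=⊤ → ⊤ (was 0); enqueue []
  #4 pop 0: in=⊤ → ⊤ (no change)

Fixpoint:
  val[0] = ⊤
  val[1] = ⊤
  val[2] = ⊤

⊤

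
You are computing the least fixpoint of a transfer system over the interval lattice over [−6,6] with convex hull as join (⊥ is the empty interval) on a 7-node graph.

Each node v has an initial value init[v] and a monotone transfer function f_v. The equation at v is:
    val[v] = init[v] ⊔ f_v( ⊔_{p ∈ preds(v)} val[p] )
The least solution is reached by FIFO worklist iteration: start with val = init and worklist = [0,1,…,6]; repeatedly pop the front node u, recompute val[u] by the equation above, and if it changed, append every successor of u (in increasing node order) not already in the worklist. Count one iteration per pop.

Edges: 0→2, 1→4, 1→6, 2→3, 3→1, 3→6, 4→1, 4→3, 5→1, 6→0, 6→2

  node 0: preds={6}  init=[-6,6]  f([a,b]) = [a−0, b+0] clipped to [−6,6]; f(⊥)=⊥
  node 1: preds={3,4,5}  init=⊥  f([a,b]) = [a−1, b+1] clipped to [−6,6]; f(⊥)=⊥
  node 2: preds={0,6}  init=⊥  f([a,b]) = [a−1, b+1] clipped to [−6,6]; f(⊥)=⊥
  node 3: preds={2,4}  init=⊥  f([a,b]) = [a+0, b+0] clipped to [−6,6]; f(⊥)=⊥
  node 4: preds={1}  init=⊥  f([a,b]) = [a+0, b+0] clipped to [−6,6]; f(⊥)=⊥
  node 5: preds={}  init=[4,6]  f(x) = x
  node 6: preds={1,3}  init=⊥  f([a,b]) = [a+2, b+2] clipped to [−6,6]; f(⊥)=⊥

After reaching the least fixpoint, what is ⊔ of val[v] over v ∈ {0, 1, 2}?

Iteration log — 15 steps:
  step 1. node 0  ⊔preds=⊥  new=[-6,6]  stable
  step 2. node 1  ⊔preds=[4,6]  new=[3,6]  old=⊥  +wl: 
  step 3. node 2  ⊔preds=[-6,6]  new=[-6,6]  old=⊥  +wl: 
  step 4. node 3  ⊔preds=[-6,6]  new=[-6,6]  old=⊥  +wl: 1
  step 5. node 4  ⊔preds=[3,6]  new=[3,6]  old=⊥  +wl: 3
  step 6. node 5  ⊔preds=⊥  new=[4,6]  stable
  step 7. node 6  ⊔preds=[-6,6]  new=[-4,6]  old=⊥  +wl: 0,2
  step 8. node 1  ⊔preds=[-6,6]  new=[-6,6]  old=[3,6]  +wl: 4,6
  step 9. node 3  ⊔preds=[-6,6]  new=[-6,6]  stable
  step 10. node 0  ⊔preds=[-4,6]  new=[-6,6]  stable
  step 11. node 2  ⊔preds=[-6,6]  new=[-6,6]  stable
  step 12. node 4  ⊔preds=[-6,6]  new=[-6,6]  old=[3,6]  +wl: 1,3
  step 13. node 6  ⊔preds=[-6,6]  new=[-4,6]  stable
  step 14. node 1  ⊔preds=[-6,6]  new=[-6,6]  stable
  step 15. node 3  ⊔preds=[-6,6]  new=[-6,6]  stable

Least fixpoint reached:
  node 0: [-6,6]
  node 1: [-6,6]
  node 2: [-6,6]
  node 3: [-6,6]
  node 4: [-6,6]
  node 5: [4,6]
  node 6: [-4,6]

[-6,6]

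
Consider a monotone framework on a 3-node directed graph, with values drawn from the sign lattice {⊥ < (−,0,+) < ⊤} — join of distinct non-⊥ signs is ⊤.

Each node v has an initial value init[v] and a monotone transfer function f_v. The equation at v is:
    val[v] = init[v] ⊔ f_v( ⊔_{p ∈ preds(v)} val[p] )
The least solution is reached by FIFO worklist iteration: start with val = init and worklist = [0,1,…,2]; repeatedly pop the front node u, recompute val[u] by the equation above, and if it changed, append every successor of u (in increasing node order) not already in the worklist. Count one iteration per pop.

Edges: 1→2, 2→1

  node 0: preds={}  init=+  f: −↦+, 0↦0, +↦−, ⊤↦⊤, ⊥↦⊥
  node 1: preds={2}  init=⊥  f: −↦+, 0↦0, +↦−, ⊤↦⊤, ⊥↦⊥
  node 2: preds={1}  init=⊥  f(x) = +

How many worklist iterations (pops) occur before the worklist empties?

Iteration log — 5 steps:
  step 1. node 0  ⊔preds=⊥  new=+  stable
  step 2. node 1  ⊔preds=⊥  new=⊥  stable
  step 3. node 2  ⊔preds=⊥  new=+  old=⊥  +wl: 1
  step 4. node 1  ⊔preds=+  new=−  old=⊥  +wl: 2
  step 5. node 2  ⊔preds=−  new=+  stable

Least fixpoint reached:
  node 0: +
  node 1: −
  node 2: +

5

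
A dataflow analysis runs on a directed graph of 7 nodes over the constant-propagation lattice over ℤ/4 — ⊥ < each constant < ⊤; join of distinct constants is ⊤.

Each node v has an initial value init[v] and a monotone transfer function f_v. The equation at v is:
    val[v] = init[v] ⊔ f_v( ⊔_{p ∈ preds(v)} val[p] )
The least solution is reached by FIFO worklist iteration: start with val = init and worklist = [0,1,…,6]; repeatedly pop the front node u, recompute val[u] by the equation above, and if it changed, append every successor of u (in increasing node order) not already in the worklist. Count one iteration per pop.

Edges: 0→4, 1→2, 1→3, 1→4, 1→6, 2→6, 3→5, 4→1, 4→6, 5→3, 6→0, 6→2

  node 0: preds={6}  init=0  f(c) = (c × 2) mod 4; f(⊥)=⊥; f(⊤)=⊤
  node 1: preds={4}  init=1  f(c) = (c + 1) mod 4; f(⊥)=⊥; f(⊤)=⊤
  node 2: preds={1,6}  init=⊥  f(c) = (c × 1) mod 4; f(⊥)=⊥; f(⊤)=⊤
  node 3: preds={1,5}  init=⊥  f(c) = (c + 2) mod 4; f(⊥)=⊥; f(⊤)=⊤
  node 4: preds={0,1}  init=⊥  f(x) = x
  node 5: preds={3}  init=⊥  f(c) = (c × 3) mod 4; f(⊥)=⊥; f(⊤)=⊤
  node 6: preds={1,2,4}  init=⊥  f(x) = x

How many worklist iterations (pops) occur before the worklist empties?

15

Trace (15 dequeues):
  [1] u=0 | in ⊥ | out 0 | ==
  [2] u=1 | in ⊥ | out 1 | ==
  [3] u=2 | in 1 | out 1 | prev ⊥ | push {}
  [4] u=3 | in 1 | out 3 | prev ⊥ | push {}
  [5] u=4 | in ⊤ | out ⊤ | prev ⊥ | push {1}
  [6] u=5 | in 3 | out 1 | prev ⊥ | push {3}
  [7] u=6 | in ⊤ | out ⊤ | prev ⊥ | push {0,2}
  [8] u=1 | in ⊤ | out ⊤ | prev 1 | push {4,6}
  [9] u=3 | in ⊤ | out ⊤ | prev 3 | push {5}
  [10] u=0 | in ⊤ | out ⊤ | prev 0 | push {}
  [11] u=2 | in ⊤ | out ⊤ | prev 1 | push {}
  [12] u=4 | in ⊤ | out ⊤ | ==
  [13] u=6 | in ⊤ | out ⊤ | ==
  [14] u=5 | in ⊤ | out ⊤ | prev 1 | push {3}
  [15] u=3 | in ⊤ | out ⊤ | ==

Converged values:
  [0] ⊤
  [1] ⊤
  [2] ⊤
  [3] ⊤
  [4] ⊤
  [5] ⊤
  [6] ⊤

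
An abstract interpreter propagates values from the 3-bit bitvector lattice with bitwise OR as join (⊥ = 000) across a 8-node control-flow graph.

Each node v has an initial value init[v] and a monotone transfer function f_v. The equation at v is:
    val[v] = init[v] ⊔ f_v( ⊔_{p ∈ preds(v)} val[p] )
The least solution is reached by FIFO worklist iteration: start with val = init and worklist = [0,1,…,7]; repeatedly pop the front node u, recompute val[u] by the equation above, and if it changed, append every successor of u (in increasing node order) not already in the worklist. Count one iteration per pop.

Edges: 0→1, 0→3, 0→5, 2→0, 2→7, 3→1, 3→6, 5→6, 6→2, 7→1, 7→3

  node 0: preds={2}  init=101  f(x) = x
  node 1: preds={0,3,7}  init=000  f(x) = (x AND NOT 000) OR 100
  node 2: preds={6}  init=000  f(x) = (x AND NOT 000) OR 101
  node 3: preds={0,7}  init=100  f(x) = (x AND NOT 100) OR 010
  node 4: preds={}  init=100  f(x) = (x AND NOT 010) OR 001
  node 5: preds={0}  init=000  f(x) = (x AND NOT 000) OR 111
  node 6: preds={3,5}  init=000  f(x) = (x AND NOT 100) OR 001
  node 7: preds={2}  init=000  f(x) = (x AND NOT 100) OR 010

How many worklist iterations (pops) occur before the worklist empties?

17

Trace (17 dequeues):
  [1] u=0 | in 000 | out 101 | ==
  [2] u=1 | in 101 | out 101 | prev 000 | push {}
  [3] u=2 | in 000 | out 101 | prev 000 | push {0}
  [4] u=3 | in 101 | out 111 | prev 100 | push {1}
  [5] u=4 | in 000 | out 101 | prev 100 | push {}
  [6] u=5 | in 101 | out 111 | prev 000 | push {}
  [7] u=6 | in 111 | out 011 | prev 000 | push {2}
  [8] u=7 | in 101 | out 011 | prev 000 | push {3}
  [9] u=0 | in 101 | out 101 | ==
  [10] u=1 | in 111 | out 111 | prev 101 | push {}
  [11] u=2 | in 011 | out 111 | prev 101 | push {0,7}
  [12] u=3 | in 111 | out 111 | ==
  [13] u=0 | in 111 | out 111 | prev 101 | push {1,3,5}
  [14] u=7 | in 111 | out 011 | ==
  [15] u=1 | in 111 | out 111 | ==
  [16] u=3 | in 111 | out 111 | ==
  [17] u=5 | in 111 | out 111 | ==

Converged values:
  [0] 111
  [1] 111
  [2] 111
  [3] 111
  [4] 101
  [5] 111
  [6] 011
  [7] 011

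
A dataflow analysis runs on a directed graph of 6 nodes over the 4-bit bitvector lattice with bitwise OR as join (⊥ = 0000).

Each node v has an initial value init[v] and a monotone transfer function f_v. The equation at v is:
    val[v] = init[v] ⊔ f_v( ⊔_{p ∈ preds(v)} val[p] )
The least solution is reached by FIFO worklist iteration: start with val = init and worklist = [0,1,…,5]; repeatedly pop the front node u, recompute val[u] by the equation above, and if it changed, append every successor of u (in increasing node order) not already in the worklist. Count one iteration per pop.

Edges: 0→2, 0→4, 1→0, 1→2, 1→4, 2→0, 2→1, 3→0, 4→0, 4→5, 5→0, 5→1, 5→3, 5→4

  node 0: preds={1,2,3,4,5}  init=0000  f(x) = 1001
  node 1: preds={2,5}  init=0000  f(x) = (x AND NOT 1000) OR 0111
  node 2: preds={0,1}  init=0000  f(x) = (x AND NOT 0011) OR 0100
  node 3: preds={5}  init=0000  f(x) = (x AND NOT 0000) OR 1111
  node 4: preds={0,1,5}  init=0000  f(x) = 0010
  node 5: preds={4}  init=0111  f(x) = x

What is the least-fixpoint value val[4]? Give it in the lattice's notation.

Worklist (8 pops):
  #1 pop 0: in=0111 → 1001 (was 0000); enqueue []
  #2 pop 1: in=0111 → 0111 (was 0000); enqueue [0]
  #3 pop 2: in=1111 → 1100 (was 0000); enqueue [1]
  #4 pop 3: in=0111 → 1111 (was 0000); enqueue []
  #5 pop 4: in=1111 → 0010 (was 0000); enqueue []
  #6 pop 5: in=0010 → 0111 (no change)
  #7 pop 0: in=1111 → 1001 (no change)
  #8 pop 1: in=1111 → 0111 (no change)

Fixpoint:
  val[0] = 1001
  val[1] = 0111
  val[2] = 1100
  val[3] = 1111
  val[4] = 0010
  val[5] = 0111

0010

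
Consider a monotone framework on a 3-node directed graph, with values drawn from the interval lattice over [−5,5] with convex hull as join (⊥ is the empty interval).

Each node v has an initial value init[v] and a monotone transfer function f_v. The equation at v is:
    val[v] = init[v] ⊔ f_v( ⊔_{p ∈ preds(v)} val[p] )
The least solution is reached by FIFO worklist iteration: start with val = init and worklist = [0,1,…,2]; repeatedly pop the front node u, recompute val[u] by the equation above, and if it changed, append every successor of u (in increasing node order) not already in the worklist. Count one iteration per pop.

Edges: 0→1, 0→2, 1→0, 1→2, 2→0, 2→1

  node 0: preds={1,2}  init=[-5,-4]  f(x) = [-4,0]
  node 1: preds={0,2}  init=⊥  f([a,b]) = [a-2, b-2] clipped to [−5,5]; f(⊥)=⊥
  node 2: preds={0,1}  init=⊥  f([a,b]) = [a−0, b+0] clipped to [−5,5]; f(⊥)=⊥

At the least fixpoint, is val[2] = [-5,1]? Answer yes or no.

Iteration log — 5 steps:
  step 1. node 0  ⊔preds=⊥  new=[-5,0]  old=[-5,-4]  +wl: 
  step 2. node 1  ⊔preds=[-5,0]  new=[-5,-2]  old=⊥  +wl: 0
  step 3. node 2  ⊔preds=[-5,0]  new=[-5,0]  old=⊥  +wl: 1
  step 4. node 0  ⊔preds=[-5,0]  new=[-5,0]  stable
  step 5. node 1  ⊔preds=[-5,0]  new=[-5,-2]  stable

Least fixpoint reached:
  node 0: [-5,0]
  node 1: [-5,-2]
  node 2: [-5,0]

no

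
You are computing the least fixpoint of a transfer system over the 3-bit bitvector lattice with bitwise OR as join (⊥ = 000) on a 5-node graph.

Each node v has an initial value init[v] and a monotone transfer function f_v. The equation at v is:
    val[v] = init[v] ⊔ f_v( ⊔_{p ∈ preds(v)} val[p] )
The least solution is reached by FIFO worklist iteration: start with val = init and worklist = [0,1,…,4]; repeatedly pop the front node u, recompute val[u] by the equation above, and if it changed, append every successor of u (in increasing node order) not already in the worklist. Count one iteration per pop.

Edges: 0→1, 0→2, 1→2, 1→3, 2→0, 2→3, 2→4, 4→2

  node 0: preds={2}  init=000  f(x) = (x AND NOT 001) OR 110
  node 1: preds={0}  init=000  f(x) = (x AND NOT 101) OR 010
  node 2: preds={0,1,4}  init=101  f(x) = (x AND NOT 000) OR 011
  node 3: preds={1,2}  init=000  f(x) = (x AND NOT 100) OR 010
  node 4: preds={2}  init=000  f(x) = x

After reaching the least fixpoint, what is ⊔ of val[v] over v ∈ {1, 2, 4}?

Trace (7 dequeues):
  [1] u=0 | in 101 | out 110 | prev 000 | push {}
  [2] u=1 | in 110 | out 010 | prev 000 | push {}
  [3] u=2 | in 110 | out 111 | prev 101 | push {0}
  [4] u=3 | in 111 | out 011 | prev 000 | push {}
  [5] u=4 | in 111 | out 111 | prev 000 | push {2}
  [6] u=0 | in 111 | out 110 | ==
  [7] u=2 | in 111 | out 111 | ==

Converged values:
  [0] 110
  [1] 010
  [2] 111
  [3] 011
  [4] 111

111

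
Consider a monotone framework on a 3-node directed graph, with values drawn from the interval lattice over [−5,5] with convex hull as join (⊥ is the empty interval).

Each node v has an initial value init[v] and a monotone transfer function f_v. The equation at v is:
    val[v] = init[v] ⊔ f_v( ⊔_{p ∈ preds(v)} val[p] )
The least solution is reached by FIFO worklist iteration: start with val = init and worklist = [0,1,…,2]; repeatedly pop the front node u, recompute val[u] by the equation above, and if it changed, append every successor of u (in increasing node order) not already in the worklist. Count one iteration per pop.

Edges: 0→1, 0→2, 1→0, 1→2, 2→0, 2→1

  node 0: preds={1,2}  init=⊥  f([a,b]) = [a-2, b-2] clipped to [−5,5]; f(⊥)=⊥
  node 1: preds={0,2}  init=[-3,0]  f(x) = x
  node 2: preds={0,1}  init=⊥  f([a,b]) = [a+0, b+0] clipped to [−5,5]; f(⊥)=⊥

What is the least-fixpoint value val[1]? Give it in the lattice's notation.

[-5,0]

Worklist (5 pops):
  #1 pop 0: in=[-3,0] → [-5,-2] (was ⊥); enqueue []
  #2 pop 1: in=[-5,-2] → [-5,0] (was [-3,0]); enqueue [0]
  #3 pop 2: in=[-5,0] → [-5,0] (was ⊥); enqueue [1]
  #4 pop 0: in=[-5,0] → [-5,-2] (no change)
  #5 pop 1: in=[-5,0] → [-5,0] (no change)

Fixpoint:
  val[0] = [-5,-2]
  val[1] = [-5,0]
  val[2] = [-5,0]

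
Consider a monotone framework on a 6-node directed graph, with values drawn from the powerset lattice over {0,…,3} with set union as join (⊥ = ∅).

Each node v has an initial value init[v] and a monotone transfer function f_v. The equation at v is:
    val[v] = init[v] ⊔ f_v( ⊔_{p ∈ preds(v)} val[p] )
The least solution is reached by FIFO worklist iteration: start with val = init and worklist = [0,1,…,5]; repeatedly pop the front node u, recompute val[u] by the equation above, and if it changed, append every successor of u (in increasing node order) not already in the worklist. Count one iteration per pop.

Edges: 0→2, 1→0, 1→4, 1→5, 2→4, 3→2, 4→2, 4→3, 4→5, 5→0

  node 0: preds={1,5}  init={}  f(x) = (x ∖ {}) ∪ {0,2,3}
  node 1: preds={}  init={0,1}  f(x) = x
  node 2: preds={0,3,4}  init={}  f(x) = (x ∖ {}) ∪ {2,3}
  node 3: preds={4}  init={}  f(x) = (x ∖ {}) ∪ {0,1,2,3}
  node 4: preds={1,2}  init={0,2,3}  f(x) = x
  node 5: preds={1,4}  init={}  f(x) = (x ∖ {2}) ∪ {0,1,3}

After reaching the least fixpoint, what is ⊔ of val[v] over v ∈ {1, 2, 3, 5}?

{0,1,2,3}

Iteration log — 9 steps:
  step 1. node 0  ⊔preds={0,1}  new={0,1,2,3}  old={}  +wl: 
  step 2. node 1  ⊔preds={}  new={0,1}  stable
  step 3. node 2  ⊔preds={0,1,2,3}  new={0,1,2,3}  old={}  +wl: 
  step 4. node 3  ⊔preds={0,2,3}  new={0,1,2,3}  old={}  +wl: 2
  step 5. node 4  ⊔preds={0,1,2,3}  new={0,1,2,3}  old={0,2,3}  +wl: 3
  step 6. node 5  ⊔preds={0,1,2,3}  new={0,1,3}  old={}  +wl: 0
  step 7. node 2  ⊔preds={0,1,2,3}  new={0,1,2,3}  stable
  step 8. node 3  ⊔preds={0,1,2,3}  new={0,1,2,3}  stable
  step 9. node 0  ⊔preds={0,1,3}  new={0,1,2,3}  stable

Least fixpoint reached:
  node 0: {0,1,2,3}
  node 1: {0,1}
  node 2: {0,1,2,3}
  node 3: {0,1,2,3}
  node 4: {0,1,2,3}
  node 5: {0,1,3}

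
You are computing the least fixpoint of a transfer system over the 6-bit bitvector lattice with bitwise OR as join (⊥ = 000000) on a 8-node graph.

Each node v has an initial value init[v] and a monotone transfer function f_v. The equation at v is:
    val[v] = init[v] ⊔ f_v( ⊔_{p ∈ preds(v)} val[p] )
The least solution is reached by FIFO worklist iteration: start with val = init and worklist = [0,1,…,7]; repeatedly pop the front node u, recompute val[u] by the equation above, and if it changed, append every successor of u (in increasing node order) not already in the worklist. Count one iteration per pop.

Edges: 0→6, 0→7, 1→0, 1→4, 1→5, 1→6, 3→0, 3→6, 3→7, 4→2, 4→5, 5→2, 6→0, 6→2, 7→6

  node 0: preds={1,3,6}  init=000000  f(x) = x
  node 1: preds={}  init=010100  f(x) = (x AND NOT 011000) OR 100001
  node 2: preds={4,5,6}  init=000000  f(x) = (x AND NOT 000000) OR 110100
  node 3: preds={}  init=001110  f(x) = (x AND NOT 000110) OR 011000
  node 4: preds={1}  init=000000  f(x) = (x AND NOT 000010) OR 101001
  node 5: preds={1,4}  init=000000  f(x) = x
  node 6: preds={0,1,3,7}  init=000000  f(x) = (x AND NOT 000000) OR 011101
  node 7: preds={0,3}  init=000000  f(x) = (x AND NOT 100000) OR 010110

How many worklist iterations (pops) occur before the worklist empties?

13

Trace (13 dequeues):
  [1] u=0 | in 011110 | out 011110 | prev 000000 | push {}
  [2] u=1 | in 000000 | out 110101 | prev 010100 | push {0}
  [3] u=2 | in 000000 | out 110100 | prev 000000 | push {}
  [4] u=3 | in 000000 | out 011110 | prev 001110 | push {}
  [5] u=4 | in 110101 | out 111101 | prev 000000 | push {2}
  [6] u=5 | in 111101 | out 111101 | prev 000000 | push {}
  [7] u=6 | in 111111 | out 111111 | prev 000000 | push {}
  [8] u=7 | in 011110 | out 011110 | prev 000000 | push {6}
  [9] u=0 | in 111111 | out 111111 | prev 011110 | push {7}
  [10] u=2 | in 111111 | out 111111 | prev 110100 | push {}
  [11] u=6 | in 111111 | out 111111 | ==
  [12] u=7 | in 111111 | out 011111 | prev 011110 | push {6}
  [13] u=6 | in 111111 | out 111111 | ==

Converged values:
  [0] 111111
  [1] 110101
  [2] 111111
  [3] 011110
  [4] 111101
  [5] 111101
  [6] 111111
  [7] 011111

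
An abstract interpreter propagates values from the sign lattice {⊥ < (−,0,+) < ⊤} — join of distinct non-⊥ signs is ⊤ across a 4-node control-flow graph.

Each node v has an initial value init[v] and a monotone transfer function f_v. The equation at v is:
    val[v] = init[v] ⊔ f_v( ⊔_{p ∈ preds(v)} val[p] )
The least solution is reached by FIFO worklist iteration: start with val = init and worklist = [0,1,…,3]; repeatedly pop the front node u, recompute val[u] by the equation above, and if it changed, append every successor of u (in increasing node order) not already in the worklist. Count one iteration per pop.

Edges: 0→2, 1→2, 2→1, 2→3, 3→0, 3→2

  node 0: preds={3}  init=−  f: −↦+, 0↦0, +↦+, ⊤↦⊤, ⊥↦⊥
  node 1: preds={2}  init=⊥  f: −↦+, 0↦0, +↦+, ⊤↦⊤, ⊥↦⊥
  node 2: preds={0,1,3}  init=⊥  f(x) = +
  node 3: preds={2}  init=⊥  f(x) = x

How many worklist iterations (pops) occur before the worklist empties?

Trace (7 dequeues):
  [1] u=0 | in ⊥ | out − | ==
  [2] u=1 | in ⊥ | out ⊥ | ==
  [3] u=2 | in − | out + | prev ⊥ | push {1}
  [4] u=3 | in + | out + | prev ⊥ | push {0,2}
  [5] u=1 | in + | out + | prev ⊥ | push {}
  [6] u=0 | in + | out ⊤ | prev − | push {}
  [7] u=2 | in ⊤ | out + | ==

Converged values:
  [0] ⊤
  [1] +
  [2] +
  [3] +

7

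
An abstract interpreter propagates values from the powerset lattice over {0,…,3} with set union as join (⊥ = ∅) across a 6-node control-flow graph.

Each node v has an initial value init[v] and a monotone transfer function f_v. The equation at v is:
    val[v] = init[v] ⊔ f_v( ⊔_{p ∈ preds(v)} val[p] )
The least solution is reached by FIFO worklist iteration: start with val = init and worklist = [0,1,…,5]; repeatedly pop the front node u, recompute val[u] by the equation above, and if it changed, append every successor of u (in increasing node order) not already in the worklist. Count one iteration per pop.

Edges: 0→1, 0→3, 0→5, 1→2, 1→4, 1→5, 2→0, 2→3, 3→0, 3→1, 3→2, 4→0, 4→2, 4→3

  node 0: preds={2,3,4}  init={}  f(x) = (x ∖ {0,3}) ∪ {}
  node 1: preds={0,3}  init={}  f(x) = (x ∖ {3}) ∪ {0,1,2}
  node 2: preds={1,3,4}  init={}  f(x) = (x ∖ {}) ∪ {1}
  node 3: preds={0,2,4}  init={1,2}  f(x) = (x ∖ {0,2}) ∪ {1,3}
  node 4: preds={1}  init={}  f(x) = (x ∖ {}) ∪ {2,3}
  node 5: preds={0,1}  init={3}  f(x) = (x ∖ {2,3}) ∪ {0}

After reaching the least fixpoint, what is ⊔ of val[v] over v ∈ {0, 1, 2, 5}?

Worklist (11 pops):
  #1 pop 0: in={1,2} → {1,2} (was {}); enqueue []
  #2 pop 1: in={1,2} → {0,1,2} (was {}); enqueue []
  #3 pop 2: in={0,1,2} → {0,1,2} (was {}); enqueue [0]
  #4 pop 3: in={0,1,2} → {1,2,3} (was {1,2}); enqueue [1,2]
  #5 pop 4: in={0,1,2} → {0,1,2,3} (was {}); enqueue [3]
  #6 pop 5: in={0,1,2} → {0,1,3} (was {3}); enqueue []
  #7 pop 0: in={0,1,2,3} → {1,2} (no change)
  #8 pop 1: in={1,2,3} → {0,1,2} (no change)
  #9 pop 2: in={0,1,2,3} → {0,1,2,3} (was {0,1,2}); enqueue [0]
  #10 pop 3: in={0,1,2,3} → {1,2,3} (no change)
  #11 pop 0: in={0,1,2,3} → {1,2} (no change)

Fixpoint:
  val[0] = {1,2}
  val[1] = {0,1,2}
  val[2] = {0,1,2,3}
  val[3] = {1,2,3}
  val[4] = {0,1,2,3}
  val[5] = {0,1,3}

{0,1,2,3}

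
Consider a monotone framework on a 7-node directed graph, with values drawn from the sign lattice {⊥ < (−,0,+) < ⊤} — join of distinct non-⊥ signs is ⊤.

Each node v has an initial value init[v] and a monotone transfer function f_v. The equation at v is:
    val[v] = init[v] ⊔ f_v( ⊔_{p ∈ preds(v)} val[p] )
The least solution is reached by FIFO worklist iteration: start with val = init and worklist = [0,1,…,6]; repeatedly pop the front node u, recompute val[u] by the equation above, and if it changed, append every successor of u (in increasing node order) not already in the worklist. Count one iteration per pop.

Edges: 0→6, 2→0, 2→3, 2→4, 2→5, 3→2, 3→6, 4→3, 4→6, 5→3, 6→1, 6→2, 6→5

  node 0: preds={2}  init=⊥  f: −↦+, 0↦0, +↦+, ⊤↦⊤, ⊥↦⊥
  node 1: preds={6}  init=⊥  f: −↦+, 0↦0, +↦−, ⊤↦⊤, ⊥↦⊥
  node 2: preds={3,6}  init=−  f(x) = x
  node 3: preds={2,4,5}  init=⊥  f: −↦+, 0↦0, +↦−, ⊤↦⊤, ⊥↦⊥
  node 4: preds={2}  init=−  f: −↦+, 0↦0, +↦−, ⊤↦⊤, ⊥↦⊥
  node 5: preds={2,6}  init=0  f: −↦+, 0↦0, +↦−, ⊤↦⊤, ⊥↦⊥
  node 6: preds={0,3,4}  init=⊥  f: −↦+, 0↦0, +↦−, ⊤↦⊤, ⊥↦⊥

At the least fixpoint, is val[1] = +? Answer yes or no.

Worklist (14 pops):
  #1 pop 0: in=− → + (was ⊥); enqueue []
  #2 pop 1: in=⊥ → ⊥ (no change)
  #3 pop 2: in=⊥ → − (no change)
  #4 pop 3: in=⊤ → ⊤ (was ⊥); enqueue [2]
  #5 pop 4: in=− → ⊤ (was −); enqueue [3]
  #6 pop 5: in=− → ⊤ (was 0); enqueue []
  #7 pop 6: in=⊤ → ⊤ (was ⊥); enqueue [1,5]
  #8 pop 2: in=⊤ → ⊤ (was −); enqueue [0,4]
  #9 pop 3: in=⊤ → ⊤ (no change)
  #10 pop 1: in=⊤ → ⊤ (was ⊥); enqueue []
  #11 pop 5: in=⊤ → ⊤ (no change)
  #12 pop 0: in=⊤ → ⊤ (was +); enqueue [6]
  #13 pop 4: in=⊤ → ⊤ (no change)
  #14 pop 6: in=⊤ → ⊤ (no change)

Fixpoint:
  val[0] = ⊤
  val[1] = ⊤
  val[2] = ⊤
  val[3] = ⊤
  val[4] = ⊤
  val[5] = ⊤
  val[6] = ⊤

no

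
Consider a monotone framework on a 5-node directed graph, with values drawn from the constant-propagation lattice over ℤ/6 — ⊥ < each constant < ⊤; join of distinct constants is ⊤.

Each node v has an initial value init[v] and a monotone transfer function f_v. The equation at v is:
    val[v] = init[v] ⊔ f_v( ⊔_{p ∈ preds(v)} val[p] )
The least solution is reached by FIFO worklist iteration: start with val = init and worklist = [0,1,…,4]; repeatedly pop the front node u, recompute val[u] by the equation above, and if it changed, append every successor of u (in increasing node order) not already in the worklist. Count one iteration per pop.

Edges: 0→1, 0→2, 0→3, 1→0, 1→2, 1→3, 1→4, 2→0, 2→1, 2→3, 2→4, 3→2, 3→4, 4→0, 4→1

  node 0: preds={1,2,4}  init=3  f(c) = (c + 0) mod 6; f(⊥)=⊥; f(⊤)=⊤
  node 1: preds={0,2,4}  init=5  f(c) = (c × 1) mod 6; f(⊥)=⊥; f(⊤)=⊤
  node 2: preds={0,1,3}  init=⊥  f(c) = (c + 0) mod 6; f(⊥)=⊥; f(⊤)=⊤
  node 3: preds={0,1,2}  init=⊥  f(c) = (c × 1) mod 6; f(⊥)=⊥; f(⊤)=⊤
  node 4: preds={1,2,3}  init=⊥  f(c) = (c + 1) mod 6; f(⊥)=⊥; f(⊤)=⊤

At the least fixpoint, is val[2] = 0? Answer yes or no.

no

Trace (8 dequeues):
  [1] u=0 | in 5 | out ⊤ | prev 3 | push {}
  [2] u=1 | in ⊤ | out ⊤ | prev 5 | push {0}
  [3] u=2 | in ⊤ | out ⊤ | prev ⊥ | push {1}
  [4] u=3 | in ⊤ | out ⊤ | prev ⊥ | push {2}
  [5] u=4 | in ⊤ | out ⊤ | prev ⊥ | push {}
  [6] u=0 | in ⊤ | out ⊤ | ==
  [7] u=1 | in ⊤ | out ⊤ | ==
  [8] u=2 | in ⊤ | out ⊤ | ==

Converged values:
  [0] ⊤
  [1] ⊤
  [2] ⊤
  [3] ⊤
  [4] ⊤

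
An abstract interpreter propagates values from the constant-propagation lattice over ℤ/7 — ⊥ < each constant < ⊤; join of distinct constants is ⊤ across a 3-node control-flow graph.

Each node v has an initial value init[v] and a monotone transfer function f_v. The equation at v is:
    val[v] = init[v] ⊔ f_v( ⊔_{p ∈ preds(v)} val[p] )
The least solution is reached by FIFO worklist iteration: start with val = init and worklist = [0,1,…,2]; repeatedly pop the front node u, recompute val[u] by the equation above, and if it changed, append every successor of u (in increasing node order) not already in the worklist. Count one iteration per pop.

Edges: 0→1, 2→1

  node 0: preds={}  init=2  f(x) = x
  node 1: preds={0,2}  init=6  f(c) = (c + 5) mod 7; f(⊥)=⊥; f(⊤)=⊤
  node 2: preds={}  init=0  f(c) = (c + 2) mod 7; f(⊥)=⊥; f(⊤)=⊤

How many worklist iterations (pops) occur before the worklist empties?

3

Iteration log — 3 steps:
  step 1. node 0  ⊔preds=⊥  new=2  stable
  step 2. node 1  ⊔preds=⊤  new=⊤  old=6  +wl: 
  step 3. node 2  ⊔preds=⊥  new=0  stable

Least fixpoint reached:
  node 0: 2
  node 1: ⊤
  node 2: 0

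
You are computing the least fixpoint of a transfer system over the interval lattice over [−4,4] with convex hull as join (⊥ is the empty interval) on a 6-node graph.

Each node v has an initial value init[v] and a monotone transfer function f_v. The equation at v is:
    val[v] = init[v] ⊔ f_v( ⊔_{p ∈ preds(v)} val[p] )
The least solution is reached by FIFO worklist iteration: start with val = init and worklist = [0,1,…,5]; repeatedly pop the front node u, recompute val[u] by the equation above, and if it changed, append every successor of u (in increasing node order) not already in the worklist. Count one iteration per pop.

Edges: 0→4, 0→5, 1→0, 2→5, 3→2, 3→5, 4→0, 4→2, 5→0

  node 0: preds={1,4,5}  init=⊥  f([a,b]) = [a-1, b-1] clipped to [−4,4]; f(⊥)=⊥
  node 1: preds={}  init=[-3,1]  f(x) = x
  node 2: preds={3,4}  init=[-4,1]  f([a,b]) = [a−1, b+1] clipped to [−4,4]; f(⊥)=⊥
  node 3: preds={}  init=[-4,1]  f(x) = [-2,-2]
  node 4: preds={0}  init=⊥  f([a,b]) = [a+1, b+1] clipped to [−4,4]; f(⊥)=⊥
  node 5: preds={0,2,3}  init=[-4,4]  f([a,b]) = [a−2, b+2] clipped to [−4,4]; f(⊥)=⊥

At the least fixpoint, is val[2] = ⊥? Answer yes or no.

no

Worklist (9 pops):
  #1 pop 0: in=[-4,4] → [-4,3] (was ⊥); enqueue []
  #2 pop 1: in=⊥ → [-3,1] (no change)
  #3 pop 2: in=[-4,1] → [-4,2] (was [-4,1]); enqueue []
  #4 pop 3: in=⊥ → [-4,1] (no change)
  #5 pop 4: in=[-4,3] → [-3,4] (was ⊥); enqueue [0,2]
  #6 pop 5: in=[-4,3] → [-4,4] (no change)
  #7 pop 0: in=[-4,4] → [-4,3] (no change)
  #8 pop 2: in=[-4,4] → [-4,4] (was [-4,2]); enqueue [5]
  #9 pop 5: in=[-4,4] → [-4,4] (no change)

Fixpoint:
  val[0] = [-4,3]
  val[1] = [-3,1]
  val[2] = [-4,4]
  val[3] = [-4,1]
  val[4] = [-3,4]
  val[5] = [-4,4]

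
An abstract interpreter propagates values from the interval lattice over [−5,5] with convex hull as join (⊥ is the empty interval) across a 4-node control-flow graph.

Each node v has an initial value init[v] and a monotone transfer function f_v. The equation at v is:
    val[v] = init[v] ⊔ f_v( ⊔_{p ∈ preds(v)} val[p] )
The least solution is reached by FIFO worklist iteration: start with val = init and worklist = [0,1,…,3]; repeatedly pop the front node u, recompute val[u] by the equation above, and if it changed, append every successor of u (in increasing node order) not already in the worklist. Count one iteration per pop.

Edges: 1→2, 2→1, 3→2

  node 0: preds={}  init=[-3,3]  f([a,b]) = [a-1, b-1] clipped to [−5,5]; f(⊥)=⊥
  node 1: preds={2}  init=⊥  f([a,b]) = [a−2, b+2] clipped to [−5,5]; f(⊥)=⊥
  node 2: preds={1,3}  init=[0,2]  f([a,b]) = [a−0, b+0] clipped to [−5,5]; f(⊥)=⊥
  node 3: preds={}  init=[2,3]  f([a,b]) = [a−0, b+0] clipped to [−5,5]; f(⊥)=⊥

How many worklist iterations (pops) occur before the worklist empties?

9

Iteration log — 9 steps:
  step 1. node 0  ⊔preds=⊥  new=[-3,3]  stable
  step 2. node 1  ⊔preds=[0,2]  new=[-2,4]  old=⊥  +wl: 
  step 3. node 2  ⊔preds=[-2,4]  new=[-2,4]  old=[0,2]  +wl: 1
  step 4. node 3  ⊔preds=⊥  new=[2,3]  stable
  step 5. node 1  ⊔preds=[-2,4]  new=[-4,5]  old=[-2,4]  +wl: 2
  step 6. node 2  ⊔preds=[-4,5]  new=[-4,5]  old=[-2,4]  +wl: 1
  step 7. node 1  ⊔preds=[-4,5]  new=[-5,5]  old=[-4,5]  +wl: 2
  step 8. node 2  ⊔preds=[-5,5]  new=[-5,5]  old=[-4,5]  +wl: 1
  step 9. node 1  ⊔preds=[-5,5]  new=[-5,5]  stable

Least fixpoint reached:
  node 0: [-3,3]
  node 1: [-5,5]
  node 2: [-5,5]
  node 3: [2,3]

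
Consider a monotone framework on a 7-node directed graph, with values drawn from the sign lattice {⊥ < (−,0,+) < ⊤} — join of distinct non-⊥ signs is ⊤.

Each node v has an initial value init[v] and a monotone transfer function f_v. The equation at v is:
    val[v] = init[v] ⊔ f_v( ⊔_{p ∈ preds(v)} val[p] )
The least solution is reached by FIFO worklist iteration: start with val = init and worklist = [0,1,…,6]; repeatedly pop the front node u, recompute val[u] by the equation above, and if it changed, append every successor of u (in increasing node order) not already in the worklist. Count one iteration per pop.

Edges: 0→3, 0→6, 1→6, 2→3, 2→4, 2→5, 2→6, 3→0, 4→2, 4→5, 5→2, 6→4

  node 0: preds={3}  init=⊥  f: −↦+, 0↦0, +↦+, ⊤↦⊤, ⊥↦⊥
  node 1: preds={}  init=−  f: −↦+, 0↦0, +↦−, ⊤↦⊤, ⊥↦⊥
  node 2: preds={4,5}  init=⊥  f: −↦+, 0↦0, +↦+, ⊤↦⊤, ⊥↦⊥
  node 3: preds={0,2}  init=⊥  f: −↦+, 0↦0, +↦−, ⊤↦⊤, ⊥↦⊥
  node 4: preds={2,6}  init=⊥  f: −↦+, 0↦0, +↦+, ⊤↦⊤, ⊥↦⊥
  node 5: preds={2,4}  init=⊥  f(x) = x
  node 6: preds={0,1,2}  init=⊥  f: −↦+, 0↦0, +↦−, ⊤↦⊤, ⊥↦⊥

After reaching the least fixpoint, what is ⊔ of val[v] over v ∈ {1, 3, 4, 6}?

Worklist (27 pops):
  #1 pop 0: in=⊥ → ⊥ (no change)
  #2 pop 1: in=⊥ → − (no change)
  #3 pop 2: in=⊥ → ⊥ (no change)
  #4 pop 3: in=⊥ → ⊥ (no change)
  #5 pop 4: in=⊥ → ⊥ (no change)
  #6 pop 5: in=⊥ → ⊥ (no change)
  #7 pop 6: in=− → + (was ⊥); enqueue [4]
  #8 pop 4: in=+ → + (was ⊥); enqueue [2,5]
  #9 pop 2: in=+ → + (was ⊥); enqueue [3,4,6]
  #10 pop 5: in=+ → + (was ⊥); enqueue [2]
  #11 pop 3: in=+ → − (was ⊥); enqueue [0]
  #12 pop 4: in=+ → + (no change)
  #13 pop 6: in=⊤ → ⊤ (was +); enqueue [4]
  #14 pop 2: in=+ → + (no change)
  #15 pop 0: in=− → + (was ⊥); enqueue [3,6]
  #16 pop 4: in=⊤ → ⊤ (was +); enqueue [2,5]
  #17 pop 3: in=+ → − (no change)
  #18 pop 6: in=⊤ → ⊤ (no change)
  #19 pop 2: in=⊤ → ⊤ (was +); enqueue [3,4,6]
  #20 pop 5: in=⊤ → ⊤ (was +); enqueue [2]
  #21 pop 3: in=⊤ → ⊤ (was −); enqueue [0]
  #22 pop 4: in=⊤ → ⊤ (no change)
  #23 pop 6: in=⊤ → ⊤ (no change)
  #24 pop 2: in=⊤ → ⊤ (no change)
  #25 pop 0: in=⊤ → ⊤ (was +); enqueue [3,6]
  #26 pop 3: in=⊤ → ⊤ (no change)
  #27 pop 6: in=⊤ → ⊤ (no change)

Fixpoint:
  val[0] = ⊤
  val[1] = −
  val[2] = ⊤
  val[3] = ⊤
  val[4] = ⊤
  val[5] = ⊤
  val[6] = ⊤

⊤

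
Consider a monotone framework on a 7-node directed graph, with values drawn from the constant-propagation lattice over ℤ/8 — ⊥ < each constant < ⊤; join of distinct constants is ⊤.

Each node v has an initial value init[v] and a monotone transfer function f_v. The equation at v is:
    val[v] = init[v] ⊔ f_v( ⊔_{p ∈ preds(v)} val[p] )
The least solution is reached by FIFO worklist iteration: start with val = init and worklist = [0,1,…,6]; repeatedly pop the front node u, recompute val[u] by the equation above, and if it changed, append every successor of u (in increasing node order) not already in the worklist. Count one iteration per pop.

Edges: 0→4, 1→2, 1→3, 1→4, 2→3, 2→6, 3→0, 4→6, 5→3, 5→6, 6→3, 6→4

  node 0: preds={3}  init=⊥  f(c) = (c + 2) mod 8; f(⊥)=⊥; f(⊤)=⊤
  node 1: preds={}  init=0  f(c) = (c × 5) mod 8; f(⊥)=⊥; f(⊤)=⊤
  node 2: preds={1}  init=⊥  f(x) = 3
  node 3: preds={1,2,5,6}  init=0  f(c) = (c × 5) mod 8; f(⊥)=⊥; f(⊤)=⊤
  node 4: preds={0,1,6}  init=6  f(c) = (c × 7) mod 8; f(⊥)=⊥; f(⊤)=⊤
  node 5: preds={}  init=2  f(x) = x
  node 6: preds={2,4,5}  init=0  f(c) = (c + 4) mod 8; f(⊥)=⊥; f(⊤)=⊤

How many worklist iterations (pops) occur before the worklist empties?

Trace (10 dequeues):
  [1] u=0 | in 0 | out 2 | prev ⊥ | push {}
  [2] u=1 | in ⊥ | out 0 | ==
  [3] u=2 | in 0 | out 3 | prev ⊥ | push {}
  [4] u=3 | in ⊤ | out ⊤ | prev 0 | push {0}
  [5] u=4 | in ⊤ | out ⊤ | prev 6 | push {}
  [6] u=5 | in ⊥ | out 2 | ==
  [7] u=6 | in ⊤ | out ⊤ | prev 0 | push {3,4}
  [8] u=0 | in ⊤ | out ⊤ | prev 2 | push {}
  [9] u=3 | in ⊤ | out ⊤ | ==
  [10] u=4 | in ⊤ | out ⊤ | ==

Converged values:
  [0] ⊤
  [1] 0
  [2] 3
  [3] ⊤
  [4] ⊤
  [5] 2
  [6] ⊤

10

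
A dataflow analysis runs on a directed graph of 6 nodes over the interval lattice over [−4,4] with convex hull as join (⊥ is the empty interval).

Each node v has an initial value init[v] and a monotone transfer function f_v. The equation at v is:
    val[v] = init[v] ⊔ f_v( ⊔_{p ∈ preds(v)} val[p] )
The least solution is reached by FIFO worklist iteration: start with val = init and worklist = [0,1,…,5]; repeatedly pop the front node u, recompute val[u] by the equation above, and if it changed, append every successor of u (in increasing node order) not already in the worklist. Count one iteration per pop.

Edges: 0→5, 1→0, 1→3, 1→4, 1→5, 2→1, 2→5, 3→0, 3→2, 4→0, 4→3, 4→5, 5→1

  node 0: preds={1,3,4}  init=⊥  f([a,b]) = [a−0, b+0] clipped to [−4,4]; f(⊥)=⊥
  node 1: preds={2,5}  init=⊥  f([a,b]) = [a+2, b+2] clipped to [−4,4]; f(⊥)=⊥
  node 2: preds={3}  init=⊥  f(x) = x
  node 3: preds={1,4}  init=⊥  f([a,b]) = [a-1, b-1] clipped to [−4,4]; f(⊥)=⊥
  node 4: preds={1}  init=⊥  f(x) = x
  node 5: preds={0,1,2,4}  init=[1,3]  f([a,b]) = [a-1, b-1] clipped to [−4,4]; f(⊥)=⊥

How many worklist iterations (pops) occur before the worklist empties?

Worklist (11 pops):
  #1 pop 0: in=⊥ → ⊥ (no change)
  #2 pop 1: in=[1,3] → [3,4] (was ⊥); enqueue [0]
  #3 pop 2: in=⊥ → ⊥ (no change)
  #4 pop 3: in=[3,4] → [2,3] (was ⊥); enqueue [2]
  #5 pop 4: in=[3,4] → [3,4] (was ⊥); enqueue [3]
  #6 pop 5: in=[3,4] → [1,3] (no change)
  #7 pop 0: in=[2,4] → [2,4] (was ⊥); enqueue [5]
  #8 pop 2: in=[2,3] → [2,3] (was ⊥); enqueue [1]
  #9 pop 3: in=[3,4] → [2,3] (no change)
  #10 pop 5: in=[2,4] → [1,3] (no change)
  #11 pop 1: in=[1,3] → [3,4] (no change)

Fixpoint:
  val[0] = [2,4]
  val[1] = [3,4]
  val[2] = [2,3]
  val[3] = [2,3]
  val[4] = [3,4]
  val[5] = [1,3]

11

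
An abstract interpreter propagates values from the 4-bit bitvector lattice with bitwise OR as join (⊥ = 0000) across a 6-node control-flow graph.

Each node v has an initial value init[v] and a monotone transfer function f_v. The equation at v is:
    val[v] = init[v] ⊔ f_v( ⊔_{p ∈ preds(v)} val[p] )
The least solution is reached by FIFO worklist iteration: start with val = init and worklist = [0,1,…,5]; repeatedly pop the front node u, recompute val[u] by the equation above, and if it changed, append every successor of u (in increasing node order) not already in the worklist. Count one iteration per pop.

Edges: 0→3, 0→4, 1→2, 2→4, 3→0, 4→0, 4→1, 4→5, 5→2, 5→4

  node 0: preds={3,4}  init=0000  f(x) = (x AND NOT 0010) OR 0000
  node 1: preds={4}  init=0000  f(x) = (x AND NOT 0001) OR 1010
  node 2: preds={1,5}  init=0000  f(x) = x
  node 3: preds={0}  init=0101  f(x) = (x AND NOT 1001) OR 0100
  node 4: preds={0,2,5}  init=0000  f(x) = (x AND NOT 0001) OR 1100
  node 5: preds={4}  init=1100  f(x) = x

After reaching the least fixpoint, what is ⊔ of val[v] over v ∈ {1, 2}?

Worklist (11 pops):
  #1 pop 0: in=0101 → 0101 (was 0000); enqueue []
  #2 pop 1: in=0000 → 1010 (was 0000); enqueue []
  #3 pop 2: in=1110 → 1110 (was 0000); enqueue []
  #4 pop 3: in=0101 → 0101 (no change)
  #5 pop 4: in=1111 → 1110 (was 0000); enqueue [0,1]
  #6 pop 5: in=1110 → 1110 (was 1100); enqueue [2,4]
  #7 pop 0: in=1111 → 1101 (was 0101); enqueue [3]
  #8 pop 1: in=1110 → 1110 (was 1010); enqueue []
  #9 pop 2: in=1110 → 1110 (no change)
  #10 pop 4: in=1111 → 1110 (no change)
  #11 pop 3: in=1101 → 0101 (no change)

Fixpoint:
  val[0] = 1101
  val[1] = 1110
  val[2] = 1110
  val[3] = 0101
  val[4] = 1110
  val[5] = 1110

1110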